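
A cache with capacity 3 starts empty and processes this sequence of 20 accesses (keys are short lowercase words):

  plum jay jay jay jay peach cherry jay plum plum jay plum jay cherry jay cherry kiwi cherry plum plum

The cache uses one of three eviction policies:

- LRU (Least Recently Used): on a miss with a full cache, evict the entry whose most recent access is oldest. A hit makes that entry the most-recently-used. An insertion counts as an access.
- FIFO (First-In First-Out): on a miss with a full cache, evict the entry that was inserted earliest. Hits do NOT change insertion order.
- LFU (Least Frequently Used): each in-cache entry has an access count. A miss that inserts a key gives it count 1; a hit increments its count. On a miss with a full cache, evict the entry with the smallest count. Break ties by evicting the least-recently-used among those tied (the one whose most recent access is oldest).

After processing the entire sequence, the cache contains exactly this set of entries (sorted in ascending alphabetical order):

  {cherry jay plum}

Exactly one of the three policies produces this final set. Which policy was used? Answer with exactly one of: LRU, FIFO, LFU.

Simulating under each policy and comparing final sets:
  LRU: final set = {cherry kiwi plum} -> differs
  FIFO: final set = {cherry kiwi plum} -> differs
  LFU: final set = {cherry jay plum} -> MATCHES target
Only LFU produces the target set.

Answer: LFU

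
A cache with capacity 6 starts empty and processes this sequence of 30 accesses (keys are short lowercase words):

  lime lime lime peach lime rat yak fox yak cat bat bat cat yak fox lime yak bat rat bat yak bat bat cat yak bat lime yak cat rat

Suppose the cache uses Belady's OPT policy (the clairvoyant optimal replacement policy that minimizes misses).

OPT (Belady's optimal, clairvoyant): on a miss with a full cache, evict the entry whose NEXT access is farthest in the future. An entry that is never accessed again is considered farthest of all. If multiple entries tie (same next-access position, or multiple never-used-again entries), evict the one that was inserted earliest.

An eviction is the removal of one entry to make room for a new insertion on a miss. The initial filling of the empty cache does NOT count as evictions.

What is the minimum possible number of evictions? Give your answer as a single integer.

OPT (Belady) simulation (capacity=6):
  1. access lime: MISS. Cache: [lime]
  2. access lime: HIT. Next use of lime: step 3. Cache: [lime]
  3. access lime: HIT. Next use of lime: step 5. Cache: [lime]
  4. access peach: MISS. Cache: [lime peach]
  5. access lime: HIT. Next use of lime: step 16. Cache: [lime peach]
  6. access rat: MISS. Cache: [lime peach rat]
  7. access yak: MISS. Cache: [lime peach rat yak]
  8. access fox: MISS. Cache: [lime peach rat yak fox]
  9. access yak: HIT. Next use of yak: step 14. Cache: [lime peach rat yak fox]
  10. access cat: MISS. Cache: [lime peach rat yak fox cat]
  11. access bat: MISS, evict peach (next use: never). Cache: [lime rat yak fox cat bat]
  12. access bat: HIT. Next use of bat: step 18. Cache: [lime rat yak fox cat bat]
  13. access cat: HIT. Next use of cat: step 24. Cache: [lime rat yak fox cat bat]
  14. access yak: HIT. Next use of yak: step 17. Cache: [lime rat yak fox cat bat]
  15. access fox: HIT. Next use of fox: never. Cache: [lime rat yak fox cat bat]
  16. access lime: HIT. Next use of lime: step 27. Cache: [lime rat yak fox cat bat]
  17. access yak: HIT. Next use of yak: step 21. Cache: [lime rat yak fox cat bat]
  18. access bat: HIT. Next use of bat: step 20. Cache: [lime rat yak fox cat bat]
  19. access rat: HIT. Next use of rat: step 30. Cache: [lime rat yak fox cat bat]
  20. access bat: HIT. Next use of bat: step 22. Cache: [lime rat yak fox cat bat]
  21. access yak: HIT. Next use of yak: step 25. Cache: [lime rat yak fox cat bat]
  22. access bat: HIT. Next use of bat: step 23. Cache: [lime rat yak fox cat bat]
  23. access bat: HIT. Next use of bat: step 26. Cache: [lime rat yak fox cat bat]
  24. access cat: HIT. Next use of cat: step 29. Cache: [lime rat yak fox cat bat]
  25. access yak: HIT. Next use of yak: step 28. Cache: [lime rat yak fox cat bat]
  26. access bat: HIT. Next use of bat: never. Cache: [lime rat yak fox cat bat]
  27. access lime: HIT. Next use of lime: never. Cache: [lime rat yak fox cat bat]
  28. access yak: HIT. Next use of yak: never. Cache: [lime rat yak fox cat bat]
  29. access cat: HIT. Next use of cat: never. Cache: [lime rat yak fox cat bat]
  30. access rat: HIT. Next use of rat: never. Cache: [lime rat yak fox cat bat]
Total: 23 hits, 7 misses, 1 evictions

Answer: 1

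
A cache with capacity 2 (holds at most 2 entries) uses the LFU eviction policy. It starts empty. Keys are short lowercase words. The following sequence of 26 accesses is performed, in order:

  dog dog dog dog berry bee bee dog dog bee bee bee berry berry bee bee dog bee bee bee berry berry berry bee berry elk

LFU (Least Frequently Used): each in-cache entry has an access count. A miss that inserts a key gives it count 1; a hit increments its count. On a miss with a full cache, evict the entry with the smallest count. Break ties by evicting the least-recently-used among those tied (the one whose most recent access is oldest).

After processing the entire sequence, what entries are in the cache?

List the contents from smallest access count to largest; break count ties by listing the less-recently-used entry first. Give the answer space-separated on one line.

LFU simulation (capacity=2):
  1. access dog: MISS. Cache: [dog(c=1)]
  2. access dog: HIT, count now 2. Cache: [dog(c=2)]
  3. access dog: HIT, count now 3. Cache: [dog(c=3)]
  4. access dog: HIT, count now 4. Cache: [dog(c=4)]
  5. access berry: MISS. Cache: [berry(c=1) dog(c=4)]
  6. access bee: MISS, evict berry(c=1). Cache: [bee(c=1) dog(c=4)]
  7. access bee: HIT, count now 2. Cache: [bee(c=2) dog(c=4)]
  8. access dog: HIT, count now 5. Cache: [bee(c=2) dog(c=5)]
  9. access dog: HIT, count now 6. Cache: [bee(c=2) dog(c=6)]
  10. access bee: HIT, count now 3. Cache: [bee(c=3) dog(c=6)]
  11. access bee: HIT, count now 4. Cache: [bee(c=4) dog(c=6)]
  12. access bee: HIT, count now 5. Cache: [bee(c=5) dog(c=6)]
  13. access berry: MISS, evict bee(c=5). Cache: [berry(c=1) dog(c=6)]
  14. access berry: HIT, count now 2. Cache: [berry(c=2) dog(c=6)]
  15. access bee: MISS, evict berry(c=2). Cache: [bee(c=1) dog(c=6)]
  16. access bee: HIT, count now 2. Cache: [bee(c=2) dog(c=6)]
  17. access dog: HIT, count now 7. Cache: [bee(c=2) dog(c=7)]
  18. access bee: HIT, count now 3. Cache: [bee(c=3) dog(c=7)]
  19. access bee: HIT, count now 4. Cache: [bee(c=4) dog(c=7)]
  20. access bee: HIT, count now 5. Cache: [bee(c=5) dog(c=7)]
  21. access berry: MISS, evict bee(c=5). Cache: [berry(c=1) dog(c=7)]
  22. access berry: HIT, count now 2. Cache: [berry(c=2) dog(c=7)]
  23. access berry: HIT, count now 3. Cache: [berry(c=3) dog(c=7)]
  24. access bee: MISS, evict berry(c=3). Cache: [bee(c=1) dog(c=7)]
  25. access berry: MISS, evict bee(c=1). Cache: [berry(c=1) dog(c=7)]
  26. access elk: MISS, evict berry(c=1). Cache: [elk(c=1) dog(c=7)]
Total: 17 hits, 9 misses, 7 evictions

Answer: elk dog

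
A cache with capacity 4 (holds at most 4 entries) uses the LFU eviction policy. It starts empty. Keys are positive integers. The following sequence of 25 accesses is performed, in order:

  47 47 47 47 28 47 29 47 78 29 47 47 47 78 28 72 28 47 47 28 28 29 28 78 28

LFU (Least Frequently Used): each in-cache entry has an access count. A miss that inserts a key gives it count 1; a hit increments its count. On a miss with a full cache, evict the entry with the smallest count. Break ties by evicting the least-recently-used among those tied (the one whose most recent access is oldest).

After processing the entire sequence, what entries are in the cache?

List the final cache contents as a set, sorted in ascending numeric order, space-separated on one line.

Answer: 28 29 47 78

Derivation:
LFU simulation (capacity=4):
  1. access 47: MISS. Cache: [47(c=1)]
  2. access 47: HIT, count now 2. Cache: [47(c=2)]
  3. access 47: HIT, count now 3. Cache: [47(c=3)]
  4. access 47: HIT, count now 4. Cache: [47(c=4)]
  5. access 28: MISS. Cache: [28(c=1) 47(c=4)]
  6. access 47: HIT, count now 5. Cache: [28(c=1) 47(c=5)]
  7. access 29: MISS. Cache: [28(c=1) 29(c=1) 47(c=5)]
  8. access 47: HIT, count now 6. Cache: [28(c=1) 29(c=1) 47(c=6)]
  9. access 78: MISS. Cache: [28(c=1) 29(c=1) 78(c=1) 47(c=6)]
  10. access 29: HIT, count now 2. Cache: [28(c=1) 78(c=1) 29(c=2) 47(c=6)]
  11. access 47: HIT, count now 7. Cache: [28(c=1) 78(c=1) 29(c=2) 47(c=7)]
  12. access 47: HIT, count now 8. Cache: [28(c=1) 78(c=1) 29(c=2) 47(c=8)]
  13. access 47: HIT, count now 9. Cache: [28(c=1) 78(c=1) 29(c=2) 47(c=9)]
  14. access 78: HIT, count now 2. Cache: [28(c=1) 29(c=2) 78(c=2) 47(c=9)]
  15. access 28: HIT, count now 2. Cache: [29(c=2) 78(c=2) 28(c=2) 47(c=9)]
  16. access 72: MISS, evict 29(c=2). Cache: [72(c=1) 78(c=2) 28(c=2) 47(c=9)]
  17. access 28: HIT, count now 3. Cache: [72(c=1) 78(c=2) 28(c=3) 47(c=9)]
  18. access 47: HIT, count now 10. Cache: [72(c=1) 78(c=2) 28(c=3) 47(c=10)]
  19. access 47: HIT, count now 11. Cache: [72(c=1) 78(c=2) 28(c=3) 47(c=11)]
  20. access 28: HIT, count now 4. Cache: [72(c=1) 78(c=2) 28(c=4) 47(c=11)]
  21. access 28: HIT, count now 5. Cache: [72(c=1) 78(c=2) 28(c=5) 47(c=11)]
  22. access 29: MISS, evict 72(c=1). Cache: [29(c=1) 78(c=2) 28(c=5) 47(c=11)]
  23. access 28: HIT, count now 6. Cache: [29(c=1) 78(c=2) 28(c=6) 47(c=11)]
  24. access 78: HIT, count now 3. Cache: [29(c=1) 78(c=3) 28(c=6) 47(c=11)]
  25. access 28: HIT, count now 7. Cache: [29(c=1) 78(c=3) 28(c=7) 47(c=11)]
Total: 19 hits, 6 misses, 2 evictions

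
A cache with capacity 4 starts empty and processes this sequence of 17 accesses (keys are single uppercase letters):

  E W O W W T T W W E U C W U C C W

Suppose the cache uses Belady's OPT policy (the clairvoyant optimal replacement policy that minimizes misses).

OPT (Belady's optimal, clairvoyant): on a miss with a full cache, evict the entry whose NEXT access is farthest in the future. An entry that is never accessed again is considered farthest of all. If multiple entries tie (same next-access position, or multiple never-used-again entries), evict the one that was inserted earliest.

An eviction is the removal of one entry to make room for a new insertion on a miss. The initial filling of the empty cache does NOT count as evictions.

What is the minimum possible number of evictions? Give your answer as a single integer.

Answer: 2

Derivation:
OPT (Belady) simulation (capacity=4):
  1. access E: MISS. Cache: [E]
  2. access W: MISS. Cache: [E W]
  3. access O: MISS. Cache: [E W O]
  4. access W: HIT. Next use of W: step 5. Cache: [E W O]
  5. access W: HIT. Next use of W: step 8. Cache: [E W O]
  6. access T: MISS. Cache: [E W O T]
  7. access T: HIT. Next use of T: never. Cache: [E W O T]
  8. access W: HIT. Next use of W: step 9. Cache: [E W O T]
  9. access W: HIT. Next use of W: step 13. Cache: [E W O T]
  10. access E: HIT. Next use of E: never. Cache: [E W O T]
  11. access U: MISS, evict E (next use: never). Cache: [W O T U]
  12. access C: MISS, evict O (next use: never). Cache: [W T U C]
  13. access W: HIT. Next use of W: step 17. Cache: [W T U C]
  14. access U: HIT. Next use of U: never. Cache: [W T U C]
  15. access C: HIT. Next use of C: step 16. Cache: [W T U C]
  16. access C: HIT. Next use of C: never. Cache: [W T U C]
  17. access W: HIT. Next use of W: never. Cache: [W T U C]
Total: 11 hits, 6 misses, 2 evictions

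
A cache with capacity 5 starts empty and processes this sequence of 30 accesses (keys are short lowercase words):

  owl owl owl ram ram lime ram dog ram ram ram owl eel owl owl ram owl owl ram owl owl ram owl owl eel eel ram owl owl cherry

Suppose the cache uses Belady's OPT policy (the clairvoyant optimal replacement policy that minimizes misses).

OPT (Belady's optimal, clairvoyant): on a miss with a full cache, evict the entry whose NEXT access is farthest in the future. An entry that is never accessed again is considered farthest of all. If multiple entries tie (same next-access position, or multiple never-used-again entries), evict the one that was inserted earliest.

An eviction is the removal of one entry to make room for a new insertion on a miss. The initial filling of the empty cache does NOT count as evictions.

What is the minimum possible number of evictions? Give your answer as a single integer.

OPT (Belady) simulation (capacity=5):
  1. access owl: MISS. Cache: [owl]
  2. access owl: HIT. Next use of owl: step 3. Cache: [owl]
  3. access owl: HIT. Next use of owl: step 12. Cache: [owl]
  4. access ram: MISS. Cache: [owl ram]
  5. access ram: HIT. Next use of ram: step 7. Cache: [owl ram]
  6. access lime: MISS. Cache: [owl ram lime]
  7. access ram: HIT. Next use of ram: step 9. Cache: [owl ram lime]
  8. access dog: MISS. Cache: [owl ram lime dog]
  9. access ram: HIT. Next use of ram: step 10. Cache: [owl ram lime dog]
  10. access ram: HIT. Next use of ram: step 11. Cache: [owl ram lime dog]
  11. access ram: HIT. Next use of ram: step 16. Cache: [owl ram lime dog]
  12. access owl: HIT. Next use of owl: step 14. Cache: [owl ram lime dog]
  13. access eel: MISS. Cache: [owl ram lime dog eel]
  14. access owl: HIT. Next use of owl: step 15. Cache: [owl ram lime dog eel]
  15. access owl: HIT. Next use of owl: step 17. Cache: [owl ram lime dog eel]
  16. access ram: HIT. Next use of ram: step 19. Cache: [owl ram lime dog eel]
  17. access owl: HIT. Next use of owl: step 18. Cache: [owl ram lime dog eel]
  18. access owl: HIT. Next use of owl: step 20. Cache: [owl ram lime dog eel]
  19. access ram: HIT. Next use of ram: step 22. Cache: [owl ram lime dog eel]
  20. access owl: HIT. Next use of owl: step 21. Cache: [owl ram lime dog eel]
  21. access owl: HIT. Next use of owl: step 23. Cache: [owl ram lime dog eel]
  22. access ram: HIT. Next use of ram: step 27. Cache: [owl ram lime dog eel]
  23. access owl: HIT. Next use of owl: step 24. Cache: [owl ram lime dog eel]
  24. access owl: HIT. Next use of owl: step 28. Cache: [owl ram lime dog eel]
  25. access eel: HIT. Next use of eel: step 26. Cache: [owl ram lime dog eel]
  26. access eel: HIT. Next use of eel: never. Cache: [owl ram lime dog eel]
  27. access ram: HIT. Next use of ram: never. Cache: [owl ram lime dog eel]
  28. access owl: HIT. Next use of owl: step 29. Cache: [owl ram lime dog eel]
  29. access owl: HIT. Next use of owl: never. Cache: [owl ram lime dog eel]
  30. access cherry: MISS, evict owl (next use: never). Cache: [ram lime dog eel cherry]
Total: 24 hits, 6 misses, 1 evictions

Answer: 1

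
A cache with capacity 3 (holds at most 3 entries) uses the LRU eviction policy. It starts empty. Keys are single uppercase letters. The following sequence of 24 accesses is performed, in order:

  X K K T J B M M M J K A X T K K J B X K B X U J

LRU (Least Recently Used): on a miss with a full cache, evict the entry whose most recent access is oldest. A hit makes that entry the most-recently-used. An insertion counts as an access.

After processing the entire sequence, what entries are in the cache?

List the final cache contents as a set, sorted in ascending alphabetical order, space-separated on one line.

LRU simulation (capacity=3):
  1. access X: MISS. Cache (LRU->MRU): [X]
  2. access K: MISS. Cache (LRU->MRU): [X K]
  3. access K: HIT. Cache (LRU->MRU): [X K]
  4. access T: MISS. Cache (LRU->MRU): [X K T]
  5. access J: MISS, evict X. Cache (LRU->MRU): [K T J]
  6. access B: MISS, evict K. Cache (LRU->MRU): [T J B]
  7. access M: MISS, evict T. Cache (LRU->MRU): [J B M]
  8. access M: HIT. Cache (LRU->MRU): [J B M]
  9. access M: HIT. Cache (LRU->MRU): [J B M]
  10. access J: HIT. Cache (LRU->MRU): [B M J]
  11. access K: MISS, evict B. Cache (LRU->MRU): [M J K]
  12. access A: MISS, evict M. Cache (LRU->MRU): [J K A]
  13. access X: MISS, evict J. Cache (LRU->MRU): [K A X]
  14. access T: MISS, evict K. Cache (LRU->MRU): [A X T]
  15. access K: MISS, evict A. Cache (LRU->MRU): [X T K]
  16. access K: HIT. Cache (LRU->MRU): [X T K]
  17. access J: MISS, evict X. Cache (LRU->MRU): [T K J]
  18. access B: MISS, evict T. Cache (LRU->MRU): [K J B]
  19. access X: MISS, evict K. Cache (LRU->MRU): [J B X]
  20. access K: MISS, evict J. Cache (LRU->MRU): [B X K]
  21. access B: HIT. Cache (LRU->MRU): [X K B]
  22. access X: HIT. Cache (LRU->MRU): [K B X]
  23. access U: MISS, evict K. Cache (LRU->MRU): [B X U]
  24. access J: MISS, evict B. Cache (LRU->MRU): [X U J]
Total: 7 hits, 17 misses, 14 evictions

Answer: J U X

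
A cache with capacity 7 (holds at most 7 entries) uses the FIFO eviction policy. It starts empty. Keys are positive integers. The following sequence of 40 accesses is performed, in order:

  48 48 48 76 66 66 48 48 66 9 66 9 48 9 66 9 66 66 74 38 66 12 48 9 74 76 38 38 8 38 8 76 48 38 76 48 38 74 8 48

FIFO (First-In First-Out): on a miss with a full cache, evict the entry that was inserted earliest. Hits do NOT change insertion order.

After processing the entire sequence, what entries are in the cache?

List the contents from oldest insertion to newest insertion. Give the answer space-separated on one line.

Answer: 9 74 38 12 8 48 76

Derivation:
FIFO simulation (capacity=7):
  1. access 48: MISS. Cache (old->new): [48]
  2. access 48: HIT. Cache (old->new): [48]
  3. access 48: HIT. Cache (old->new): [48]
  4. access 76: MISS. Cache (old->new): [48 76]
  5. access 66: MISS. Cache (old->new): [48 76 66]
  6. access 66: HIT. Cache (old->new): [48 76 66]
  7. access 48: HIT. Cache (old->new): [48 76 66]
  8. access 48: HIT. Cache (old->new): [48 76 66]
  9. access 66: HIT. Cache (old->new): [48 76 66]
  10. access 9: MISS. Cache (old->new): [48 76 66 9]
  11. access 66: HIT. Cache (old->new): [48 76 66 9]
  12. access 9: HIT. Cache (old->new): [48 76 66 9]
  13. access 48: HIT. Cache (old->new): [48 76 66 9]
  14. access 9: HIT. Cache (old->new): [48 76 66 9]
  15. access 66: HIT. Cache (old->new): [48 76 66 9]
  16. access 9: HIT. Cache (old->new): [48 76 66 9]
  17. access 66: HIT. Cache (old->new): [48 76 66 9]
  18. access 66: HIT. Cache (old->new): [48 76 66 9]
  19. access 74: MISS. Cache (old->new): [48 76 66 9 74]
  20. access 38: MISS. Cache (old->new): [48 76 66 9 74 38]
  21. access 66: HIT. Cache (old->new): [48 76 66 9 74 38]
  22. access 12: MISS. Cache (old->new): [48 76 66 9 74 38 12]
  23. access 48: HIT. Cache (old->new): [48 76 66 9 74 38 12]
  24. access 9: HIT. Cache (old->new): [48 76 66 9 74 38 12]
  25. access 74: HIT. Cache (old->new): [48 76 66 9 74 38 12]
  26. access 76: HIT. Cache (old->new): [48 76 66 9 74 38 12]
  27. access 38: HIT. Cache (old->new): [48 76 66 9 74 38 12]
  28. access 38: HIT. Cache (old->new): [48 76 66 9 74 38 12]
  29. access 8: MISS, evict 48. Cache (old->new): [76 66 9 74 38 12 8]
  30. access 38: HIT. Cache (old->new): [76 66 9 74 38 12 8]
  31. access 8: HIT. Cache (old->new): [76 66 9 74 38 12 8]
  32. access 76: HIT. Cache (old->new): [76 66 9 74 38 12 8]
  33. access 48: MISS, evict 76. Cache (old->new): [66 9 74 38 12 8 48]
  34. access 38: HIT. Cache (old->new): [66 9 74 38 12 8 48]
  35. access 76: MISS, evict 66. Cache (old->new): [9 74 38 12 8 48 76]
  36. access 48: HIT. Cache (old->new): [9 74 38 12 8 48 76]
  37. access 38: HIT. Cache (old->new): [9 74 38 12 8 48 76]
  38. access 74: HIT. Cache (old->new): [9 74 38 12 8 48 76]
  39. access 8: HIT. Cache (old->new): [9 74 38 12 8 48 76]
  40. access 48: HIT. Cache (old->new): [9 74 38 12 8 48 76]
Total: 30 hits, 10 misses, 3 evictions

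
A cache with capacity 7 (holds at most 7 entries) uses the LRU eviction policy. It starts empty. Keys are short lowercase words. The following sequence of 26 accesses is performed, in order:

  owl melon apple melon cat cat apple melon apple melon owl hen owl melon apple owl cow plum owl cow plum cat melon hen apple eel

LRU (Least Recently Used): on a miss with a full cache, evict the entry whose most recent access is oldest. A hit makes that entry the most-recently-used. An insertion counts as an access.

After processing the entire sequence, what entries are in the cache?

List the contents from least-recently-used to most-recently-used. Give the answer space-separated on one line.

Answer: cow plum cat melon hen apple eel

Derivation:
LRU simulation (capacity=7):
  1. access owl: MISS. Cache (LRU->MRU): [owl]
  2. access melon: MISS. Cache (LRU->MRU): [owl melon]
  3. access apple: MISS. Cache (LRU->MRU): [owl melon apple]
  4. access melon: HIT. Cache (LRU->MRU): [owl apple melon]
  5. access cat: MISS. Cache (LRU->MRU): [owl apple melon cat]
  6. access cat: HIT. Cache (LRU->MRU): [owl apple melon cat]
  7. access apple: HIT. Cache (LRU->MRU): [owl melon cat apple]
  8. access melon: HIT. Cache (LRU->MRU): [owl cat apple melon]
  9. access apple: HIT. Cache (LRU->MRU): [owl cat melon apple]
  10. access melon: HIT. Cache (LRU->MRU): [owl cat apple melon]
  11. access owl: HIT. Cache (LRU->MRU): [cat apple melon owl]
  12. access hen: MISS. Cache (LRU->MRU): [cat apple melon owl hen]
  13. access owl: HIT. Cache (LRU->MRU): [cat apple melon hen owl]
  14. access melon: HIT. Cache (LRU->MRU): [cat apple hen owl melon]
  15. access apple: HIT. Cache (LRU->MRU): [cat hen owl melon apple]
  16. access owl: HIT. Cache (LRU->MRU): [cat hen melon apple owl]
  17. access cow: MISS. Cache (LRU->MRU): [cat hen melon apple owl cow]
  18. access plum: MISS. Cache (LRU->MRU): [cat hen melon apple owl cow plum]
  19. access owl: HIT. Cache (LRU->MRU): [cat hen melon apple cow plum owl]
  20. access cow: HIT. Cache (LRU->MRU): [cat hen melon apple plum owl cow]
  21. access plum: HIT. Cache (LRU->MRU): [cat hen melon apple owl cow plum]
  22. access cat: HIT. Cache (LRU->MRU): [hen melon apple owl cow plum cat]
  23. access melon: HIT. Cache (LRU->MRU): [hen apple owl cow plum cat melon]
  24. access hen: HIT. Cache (LRU->MRU): [apple owl cow plum cat melon hen]
  25. access apple: HIT. Cache (LRU->MRU): [owl cow plum cat melon hen apple]
  26. access eel: MISS, evict owl. Cache (LRU->MRU): [cow plum cat melon hen apple eel]
Total: 18 hits, 8 misses, 1 evictions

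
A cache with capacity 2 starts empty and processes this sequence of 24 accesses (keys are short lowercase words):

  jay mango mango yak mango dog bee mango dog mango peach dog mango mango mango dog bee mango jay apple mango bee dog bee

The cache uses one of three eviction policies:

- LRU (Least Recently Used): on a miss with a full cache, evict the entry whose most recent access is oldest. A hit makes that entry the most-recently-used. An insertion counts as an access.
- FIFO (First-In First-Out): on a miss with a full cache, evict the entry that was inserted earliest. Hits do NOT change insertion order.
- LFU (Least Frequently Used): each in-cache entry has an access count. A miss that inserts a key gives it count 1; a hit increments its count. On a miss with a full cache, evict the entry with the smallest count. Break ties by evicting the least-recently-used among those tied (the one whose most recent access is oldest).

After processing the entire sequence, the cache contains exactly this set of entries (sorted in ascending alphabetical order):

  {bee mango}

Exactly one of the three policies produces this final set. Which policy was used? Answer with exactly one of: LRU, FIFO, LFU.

Answer: LFU

Derivation:
Simulating under each policy and comparing final sets:
  LRU: final set = {bee dog} -> differs
  FIFO: final set = {bee dog} -> differs
  LFU: final set = {bee mango} -> MATCHES target
Only LFU produces the target set.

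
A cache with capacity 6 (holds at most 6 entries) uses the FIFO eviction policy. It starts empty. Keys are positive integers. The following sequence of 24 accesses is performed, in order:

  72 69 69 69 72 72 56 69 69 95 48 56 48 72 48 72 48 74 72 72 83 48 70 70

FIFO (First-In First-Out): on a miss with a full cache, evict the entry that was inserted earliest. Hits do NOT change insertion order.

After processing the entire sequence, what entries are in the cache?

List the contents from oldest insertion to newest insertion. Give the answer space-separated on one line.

FIFO simulation (capacity=6):
  1. access 72: MISS. Cache (old->new): [72]
  2. access 69: MISS. Cache (old->new): [72 69]
  3. access 69: HIT. Cache (old->new): [72 69]
  4. access 69: HIT. Cache (old->new): [72 69]
  5. access 72: HIT. Cache (old->new): [72 69]
  6. access 72: HIT. Cache (old->new): [72 69]
  7. access 56: MISS. Cache (old->new): [72 69 56]
  8. access 69: HIT. Cache (old->new): [72 69 56]
  9. access 69: HIT. Cache (old->new): [72 69 56]
  10. access 95: MISS. Cache (old->new): [72 69 56 95]
  11. access 48: MISS. Cache (old->new): [72 69 56 95 48]
  12. access 56: HIT. Cache (old->new): [72 69 56 95 48]
  13. access 48: HIT. Cache (old->new): [72 69 56 95 48]
  14. access 72: HIT. Cache (old->new): [72 69 56 95 48]
  15. access 48: HIT. Cache (old->new): [72 69 56 95 48]
  16. access 72: HIT. Cache (old->new): [72 69 56 95 48]
  17. access 48: HIT. Cache (old->new): [72 69 56 95 48]
  18. access 74: MISS. Cache (old->new): [72 69 56 95 48 74]
  19. access 72: HIT. Cache (old->new): [72 69 56 95 48 74]
  20. access 72: HIT. Cache (old->new): [72 69 56 95 48 74]
  21. access 83: MISS, evict 72. Cache (old->new): [69 56 95 48 74 83]
  22. access 48: HIT. Cache (old->new): [69 56 95 48 74 83]
  23. access 70: MISS, evict 69. Cache (old->new): [56 95 48 74 83 70]
  24. access 70: HIT. Cache (old->new): [56 95 48 74 83 70]
Total: 16 hits, 8 misses, 2 evictions

Answer: 56 95 48 74 83 70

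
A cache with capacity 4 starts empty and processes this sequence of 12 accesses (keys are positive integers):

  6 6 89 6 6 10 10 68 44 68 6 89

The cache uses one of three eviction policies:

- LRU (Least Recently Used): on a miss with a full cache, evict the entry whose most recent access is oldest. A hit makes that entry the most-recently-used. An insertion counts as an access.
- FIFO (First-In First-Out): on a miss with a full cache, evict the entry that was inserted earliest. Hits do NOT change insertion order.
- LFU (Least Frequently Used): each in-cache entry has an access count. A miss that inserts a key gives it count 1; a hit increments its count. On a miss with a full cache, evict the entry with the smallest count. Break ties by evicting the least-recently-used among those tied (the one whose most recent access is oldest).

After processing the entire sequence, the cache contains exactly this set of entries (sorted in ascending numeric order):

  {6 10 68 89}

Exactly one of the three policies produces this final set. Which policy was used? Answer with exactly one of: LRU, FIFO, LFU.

Simulating under each policy and comparing final sets:
  LRU: final set = {6 44 68 89} -> differs
  FIFO: final set = {6 44 68 89} -> differs
  LFU: final set = {6 10 68 89} -> MATCHES target
Only LFU produces the target set.

Answer: LFU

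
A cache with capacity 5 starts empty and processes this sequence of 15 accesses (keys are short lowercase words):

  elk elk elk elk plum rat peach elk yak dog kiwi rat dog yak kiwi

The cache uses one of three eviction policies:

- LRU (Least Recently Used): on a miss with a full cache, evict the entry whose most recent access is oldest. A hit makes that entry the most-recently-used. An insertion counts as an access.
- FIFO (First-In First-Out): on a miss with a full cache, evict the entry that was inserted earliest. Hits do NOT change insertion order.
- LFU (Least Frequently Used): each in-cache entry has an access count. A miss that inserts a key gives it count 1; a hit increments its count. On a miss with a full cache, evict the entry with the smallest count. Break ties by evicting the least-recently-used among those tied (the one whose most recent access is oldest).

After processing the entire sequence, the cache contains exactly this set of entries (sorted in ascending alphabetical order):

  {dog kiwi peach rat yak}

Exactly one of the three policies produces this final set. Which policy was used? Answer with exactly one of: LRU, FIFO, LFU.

Simulating under each policy and comparing final sets:
  LRU: final set = {dog elk kiwi rat yak} -> differs
  FIFO: final set = {dog kiwi peach rat yak} -> MATCHES target
  LFU: final set = {dog elk kiwi rat yak} -> differs
Only FIFO produces the target set.

Answer: FIFO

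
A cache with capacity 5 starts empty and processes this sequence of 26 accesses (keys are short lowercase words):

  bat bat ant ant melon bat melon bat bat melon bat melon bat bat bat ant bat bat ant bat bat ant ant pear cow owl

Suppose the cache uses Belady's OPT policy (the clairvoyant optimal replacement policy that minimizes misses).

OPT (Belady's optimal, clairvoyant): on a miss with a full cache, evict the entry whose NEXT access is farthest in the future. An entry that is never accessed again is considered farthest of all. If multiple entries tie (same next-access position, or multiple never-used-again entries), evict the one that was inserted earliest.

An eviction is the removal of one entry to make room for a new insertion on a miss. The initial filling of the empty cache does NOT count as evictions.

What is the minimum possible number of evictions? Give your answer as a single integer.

Answer: 1

Derivation:
OPT (Belady) simulation (capacity=5):
  1. access bat: MISS. Cache: [bat]
  2. access bat: HIT. Next use of bat: step 6. Cache: [bat]
  3. access ant: MISS. Cache: [bat ant]
  4. access ant: HIT. Next use of ant: step 16. Cache: [bat ant]
  5. access melon: MISS. Cache: [bat ant melon]
  6. access bat: HIT. Next use of bat: step 8. Cache: [bat ant melon]
  7. access melon: HIT. Next use of melon: step 10. Cache: [bat ant melon]
  8. access bat: HIT. Next use of bat: step 9. Cache: [bat ant melon]
  9. access bat: HIT. Next use of bat: step 11. Cache: [bat ant melon]
  10. access melon: HIT. Next use of melon: step 12. Cache: [bat ant melon]
  11. access bat: HIT. Next use of bat: step 13. Cache: [bat ant melon]
  12. access melon: HIT. Next use of melon: never. Cache: [bat ant melon]
  13. access bat: HIT. Next use of bat: step 14. Cache: [bat ant melon]
  14. access bat: HIT. Next use of bat: step 15. Cache: [bat ant melon]
  15. access bat: HIT. Next use of bat: step 17. Cache: [bat ant melon]
  16. access ant: HIT. Next use of ant: step 19. Cache: [bat ant melon]
  17. access bat: HIT. Next use of bat: step 18. Cache: [bat ant melon]
  18. access bat: HIT. Next use of bat: step 20. Cache: [bat ant melon]
  19. access ant: HIT. Next use of ant: step 22. Cache: [bat ant melon]
  20. access bat: HIT. Next use of bat: step 21. Cache: [bat ant melon]
  21. access bat: HIT. Next use of bat: never. Cache: [bat ant melon]
  22. access ant: HIT. Next use of ant: step 23. Cache: [bat ant melon]
  23. access ant: HIT. Next use of ant: never. Cache: [bat ant melon]
  24. access pear: MISS. Cache: [bat ant melon pear]
  25. access cow: MISS. Cache: [bat ant melon pear cow]
  26. access owl: MISS, evict bat (next use: never). Cache: [ant melon pear cow owl]
Total: 20 hits, 6 misses, 1 evictions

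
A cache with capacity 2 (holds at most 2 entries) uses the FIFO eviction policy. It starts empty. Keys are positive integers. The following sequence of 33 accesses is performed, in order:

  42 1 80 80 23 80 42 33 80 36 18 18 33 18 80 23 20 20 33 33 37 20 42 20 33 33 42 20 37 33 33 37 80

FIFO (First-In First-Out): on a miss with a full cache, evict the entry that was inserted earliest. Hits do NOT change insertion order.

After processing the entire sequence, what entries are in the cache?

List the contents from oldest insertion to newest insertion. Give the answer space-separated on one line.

FIFO simulation (capacity=2):
  1. access 42: MISS. Cache (old->new): [42]
  2. access 1: MISS. Cache (old->new): [42 1]
  3. access 80: MISS, evict 42. Cache (old->new): [1 80]
  4. access 80: HIT. Cache (old->new): [1 80]
  5. access 23: MISS, evict 1. Cache (old->new): [80 23]
  6. access 80: HIT. Cache (old->new): [80 23]
  7. access 42: MISS, evict 80. Cache (old->new): [23 42]
  8. access 33: MISS, evict 23. Cache (old->new): [42 33]
  9. access 80: MISS, evict 42. Cache (old->new): [33 80]
  10. access 36: MISS, evict 33. Cache (old->new): [80 36]
  11. access 18: MISS, evict 80. Cache (old->new): [36 18]
  12. access 18: HIT. Cache (old->new): [36 18]
  13. access 33: MISS, evict 36. Cache (old->new): [18 33]
  14. access 18: HIT. Cache (old->new): [18 33]
  15. access 80: MISS, evict 18. Cache (old->new): [33 80]
  16. access 23: MISS, evict 33. Cache (old->new): [80 23]
  17. access 20: MISS, evict 80. Cache (old->new): [23 20]
  18. access 20: HIT. Cache (old->new): [23 20]
  19. access 33: MISS, evict 23. Cache (old->new): [20 33]
  20. access 33: HIT. Cache (old->new): [20 33]
  21. access 37: MISS, evict 20. Cache (old->new): [33 37]
  22. access 20: MISS, evict 33. Cache (old->new): [37 20]
  23. access 42: MISS, evict 37. Cache (old->new): [20 42]
  24. access 20: HIT. Cache (old->new): [20 42]
  25. access 33: MISS, evict 20. Cache (old->new): [42 33]
  26. access 33: HIT. Cache (old->new): [42 33]
  27. access 42: HIT. Cache (old->new): [42 33]
  28. access 20: MISS, evict 42. Cache (old->new): [33 20]
  29. access 37: MISS, evict 33. Cache (old->new): [20 37]
  30. access 33: MISS, evict 20. Cache (old->new): [37 33]
  31. access 33: HIT. Cache (old->new): [37 33]
  32. access 37: HIT. Cache (old->new): [37 33]
  33. access 80: MISS, evict 37. Cache (old->new): [33 80]
Total: 11 hits, 22 misses, 20 evictions

Answer: 33 80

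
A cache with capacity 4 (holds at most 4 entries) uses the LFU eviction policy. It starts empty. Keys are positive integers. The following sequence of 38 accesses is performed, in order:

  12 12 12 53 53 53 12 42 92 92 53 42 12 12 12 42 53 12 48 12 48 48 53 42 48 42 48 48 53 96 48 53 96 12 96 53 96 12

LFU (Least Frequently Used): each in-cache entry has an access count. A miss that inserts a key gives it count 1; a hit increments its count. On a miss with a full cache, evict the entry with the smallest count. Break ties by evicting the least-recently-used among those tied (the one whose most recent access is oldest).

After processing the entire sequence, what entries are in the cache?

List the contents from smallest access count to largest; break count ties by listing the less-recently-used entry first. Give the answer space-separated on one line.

Answer: 96 48 53 12

Derivation:
LFU simulation (capacity=4):
  1. access 12: MISS. Cache: [12(c=1)]
  2. access 12: HIT, count now 2. Cache: [12(c=2)]
  3. access 12: HIT, count now 3. Cache: [12(c=3)]
  4. access 53: MISS. Cache: [53(c=1) 12(c=3)]
  5. access 53: HIT, count now 2. Cache: [53(c=2) 12(c=3)]
  6. access 53: HIT, count now 3. Cache: [12(c=3) 53(c=3)]
  7. access 12: HIT, count now 4. Cache: [53(c=3) 12(c=4)]
  8. access 42: MISS. Cache: [42(c=1) 53(c=3) 12(c=4)]
  9. access 92: MISS. Cache: [42(c=1) 92(c=1) 53(c=3) 12(c=4)]
  10. access 92: HIT, count now 2. Cache: [42(c=1) 92(c=2) 53(c=3) 12(c=4)]
  11. access 53: HIT, count now 4. Cache: [42(c=1) 92(c=2) 12(c=4) 53(c=4)]
  12. access 42: HIT, count now 2. Cache: [92(c=2) 42(c=2) 12(c=4) 53(c=4)]
  13. access 12: HIT, count now 5. Cache: [92(c=2) 42(c=2) 53(c=4) 12(c=5)]
  14. access 12: HIT, count now 6. Cache: [92(c=2) 42(c=2) 53(c=4) 12(c=6)]
  15. access 12: HIT, count now 7. Cache: [92(c=2) 42(c=2) 53(c=4) 12(c=7)]
  16. access 42: HIT, count now 3. Cache: [92(c=2) 42(c=3) 53(c=4) 12(c=7)]
  17. access 53: HIT, count now 5. Cache: [92(c=2) 42(c=3) 53(c=5) 12(c=7)]
  18. access 12: HIT, count now 8. Cache: [92(c=2) 42(c=3) 53(c=5) 12(c=8)]
  19. access 48: MISS, evict 92(c=2). Cache: [48(c=1) 42(c=3) 53(c=5) 12(c=8)]
  20. access 12: HIT, count now 9. Cache: [48(c=1) 42(c=3) 53(c=5) 12(c=9)]
  21. access 48: HIT, count now 2. Cache: [48(c=2) 42(c=3) 53(c=5) 12(c=9)]
  22. access 48: HIT, count now 3. Cache: [42(c=3) 48(c=3) 53(c=5) 12(c=9)]
  23. access 53: HIT, count now 6. Cache: [42(c=3) 48(c=3) 53(c=6) 12(c=9)]
  24. access 42: HIT, count now 4. Cache: [48(c=3) 42(c=4) 53(c=6) 12(c=9)]
  25. access 48: HIT, count now 4. Cache: [42(c=4) 48(c=4) 53(c=6) 12(c=9)]
  26. access 42: HIT, count now 5. Cache: [48(c=4) 42(c=5) 53(c=6) 12(c=9)]
  27. access 48: HIT, count now 5. Cache: [42(c=5) 48(c=5) 53(c=6) 12(c=9)]
  28. access 48: HIT, count now 6. Cache: [42(c=5) 53(c=6) 48(c=6) 12(c=9)]
  29. access 53: HIT, count now 7. Cache: [42(c=5) 48(c=6) 53(c=7) 12(c=9)]
  30. access 96: MISS, evict 42(c=5). Cache: [96(c=1) 48(c=6) 53(c=7) 12(c=9)]
  31. access 48: HIT, count now 7. Cache: [96(c=1) 53(c=7) 48(c=7) 12(c=9)]
  32. access 53: HIT, count now 8. Cache: [96(c=1) 48(c=7) 53(c=8) 12(c=9)]
  33. access 96: HIT, count now 2. Cache: [96(c=2) 48(c=7) 53(c=8) 12(c=9)]
  34. access 12: HIT, count now 10. Cache: [96(c=2) 48(c=7) 53(c=8) 12(c=10)]
  35. access 96: HIT, count now 3. Cache: [96(c=3) 48(c=7) 53(c=8) 12(c=10)]
  36. access 53: HIT, count now 9. Cache: [96(c=3) 48(c=7) 53(c=9) 12(c=10)]
  37. access 96: HIT, count now 4. Cache: [96(c=4) 48(c=7) 53(c=9) 12(c=10)]
  38. access 12: HIT, count now 11. Cache: [96(c=4) 48(c=7) 53(c=9) 12(c=11)]
Total: 32 hits, 6 misses, 2 evictions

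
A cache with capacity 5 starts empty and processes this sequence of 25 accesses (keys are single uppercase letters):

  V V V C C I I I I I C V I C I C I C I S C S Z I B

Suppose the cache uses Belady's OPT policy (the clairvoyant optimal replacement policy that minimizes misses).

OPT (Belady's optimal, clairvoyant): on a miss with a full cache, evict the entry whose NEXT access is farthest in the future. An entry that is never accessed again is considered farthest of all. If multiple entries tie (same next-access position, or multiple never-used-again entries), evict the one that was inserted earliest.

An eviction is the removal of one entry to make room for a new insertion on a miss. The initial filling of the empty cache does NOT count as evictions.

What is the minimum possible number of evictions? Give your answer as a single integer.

OPT (Belady) simulation (capacity=5):
  1. access V: MISS. Cache: [V]
  2. access V: HIT. Next use of V: step 3. Cache: [V]
  3. access V: HIT. Next use of V: step 12. Cache: [V]
  4. access C: MISS. Cache: [V C]
  5. access C: HIT. Next use of C: step 11. Cache: [V C]
  6. access I: MISS. Cache: [V C I]
  7. access I: HIT. Next use of I: step 8. Cache: [V C I]
  8. access I: HIT. Next use of I: step 9. Cache: [V C I]
  9. access I: HIT. Next use of I: step 10. Cache: [V C I]
  10. access I: HIT. Next use of I: step 13. Cache: [V C I]
  11. access C: HIT. Next use of C: step 14. Cache: [V C I]
  12. access V: HIT. Next use of V: never. Cache: [V C I]
  13. access I: HIT. Next use of I: step 15. Cache: [V C I]
  14. access C: HIT. Next use of C: step 16. Cache: [V C I]
  15. access I: HIT. Next use of I: step 17. Cache: [V C I]
  16. access C: HIT. Next use of C: step 18. Cache: [V C I]
  17. access I: HIT. Next use of I: step 19. Cache: [V C I]
  18. access C: HIT. Next use of C: step 21. Cache: [V C I]
  19. access I: HIT. Next use of I: step 24. Cache: [V C I]
  20. access S: MISS. Cache: [V C I S]
  21. access C: HIT. Next use of C: never. Cache: [V C I S]
  22. access S: HIT. Next use of S: never. Cache: [V C I S]
  23. access Z: MISS. Cache: [V C I S Z]
  24. access I: HIT. Next use of I: never. Cache: [V C I S Z]
  25. access B: MISS, evict V (next use: never). Cache: [C I S Z B]
Total: 19 hits, 6 misses, 1 evictions

Answer: 1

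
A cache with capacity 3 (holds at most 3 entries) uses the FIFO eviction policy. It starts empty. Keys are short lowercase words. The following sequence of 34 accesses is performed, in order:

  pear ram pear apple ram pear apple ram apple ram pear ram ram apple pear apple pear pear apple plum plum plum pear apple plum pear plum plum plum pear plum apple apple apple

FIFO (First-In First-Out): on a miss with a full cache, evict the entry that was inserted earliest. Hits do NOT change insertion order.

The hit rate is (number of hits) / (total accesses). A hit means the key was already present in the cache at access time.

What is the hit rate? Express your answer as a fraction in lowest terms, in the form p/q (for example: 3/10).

FIFO simulation (capacity=3):
  1. access pear: MISS. Cache (old->new): [pear]
  2. access ram: MISS. Cache (old->new): [pear ram]
  3. access pear: HIT. Cache (old->new): [pear ram]
  4. access apple: MISS. Cache (old->new): [pear ram apple]
  5. access ram: HIT. Cache (old->new): [pear ram apple]
  6. access pear: HIT. Cache (old->new): [pear ram apple]
  7. access apple: HIT. Cache (old->new): [pear ram apple]
  8. access ram: HIT. Cache (old->new): [pear ram apple]
  9. access apple: HIT. Cache (old->new): [pear ram apple]
  10. access ram: HIT. Cache (old->new): [pear ram apple]
  11. access pear: HIT. Cache (old->new): [pear ram apple]
  12. access ram: HIT. Cache (old->new): [pear ram apple]
  13. access ram: HIT. Cache (old->new): [pear ram apple]
  14. access apple: HIT. Cache (old->new): [pear ram apple]
  15. access pear: HIT. Cache (old->new): [pear ram apple]
  16. access apple: HIT. Cache (old->new): [pear ram apple]
  17. access pear: HIT. Cache (old->new): [pear ram apple]
  18. access pear: HIT. Cache (old->new): [pear ram apple]
  19. access apple: HIT. Cache (old->new): [pear ram apple]
  20. access plum: MISS, evict pear. Cache (old->new): [ram apple plum]
  21. access plum: HIT. Cache (old->new): [ram apple plum]
  22. access plum: HIT. Cache (old->new): [ram apple plum]
  23. access pear: MISS, evict ram. Cache (old->new): [apple plum pear]
  24. access apple: HIT. Cache (old->new): [apple plum pear]
  25. access plum: HIT. Cache (old->new): [apple plum pear]
  26. access pear: HIT. Cache (old->new): [apple plum pear]
  27. access plum: HIT. Cache (old->new): [apple plum pear]
  28. access plum: HIT. Cache (old->new): [apple plum pear]
  29. access plum: HIT. Cache (old->new): [apple plum pear]
  30. access pear: HIT. Cache (old->new): [apple plum pear]
  31. access plum: HIT. Cache (old->new): [apple plum pear]
  32. access apple: HIT. Cache (old->new): [apple plum pear]
  33. access apple: HIT. Cache (old->new): [apple plum pear]
  34. access apple: HIT. Cache (old->new): [apple plum pear]
Total: 29 hits, 5 misses, 2 evictions

Hit rate = 29/34

Answer: 29/34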